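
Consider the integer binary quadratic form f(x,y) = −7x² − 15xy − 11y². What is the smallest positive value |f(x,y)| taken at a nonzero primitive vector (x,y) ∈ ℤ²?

translate: b→1 (≡15 mod 14), so (7,15,11)→(7,1,3)
flip: (7,1,3)→(3,-1,7)
reduced (well bottom): (3,-1,7) with a≤c, −a<b≤a
well minimum |f| = |-3| = 3 (negative-definite)

3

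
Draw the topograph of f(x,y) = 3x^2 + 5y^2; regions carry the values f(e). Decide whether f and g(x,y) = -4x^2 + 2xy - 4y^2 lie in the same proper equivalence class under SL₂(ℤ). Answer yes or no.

D₁ = -60, D₂ = -60
f: reduced (well bottom): (3,0,5) with a≤c, −a<b≤a
g is negative-definite; reduce −g:
−g: flip: (4,-2,4)→(4,2,4)
−g: reduced (well bottom): (4,2,4) with a≤c, −a<b≤a
flip sign back: reduced form of g is (-4,-2,-4)
reduced forms (3, 0, 5) vs (-4, -2, -4) ⇒ inequivalent

no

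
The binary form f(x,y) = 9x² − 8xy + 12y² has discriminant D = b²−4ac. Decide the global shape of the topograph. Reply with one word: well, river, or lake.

D = b²−4ac = (-8)² − 4·9·12 = -368
D < 0 ⇒ definite ⇒ every region one sign ⇒ single well

well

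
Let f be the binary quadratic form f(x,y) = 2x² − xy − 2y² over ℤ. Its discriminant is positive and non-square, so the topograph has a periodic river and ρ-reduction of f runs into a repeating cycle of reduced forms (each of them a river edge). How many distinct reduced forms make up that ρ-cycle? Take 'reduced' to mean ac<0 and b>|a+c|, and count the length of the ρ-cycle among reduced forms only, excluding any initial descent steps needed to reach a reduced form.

D = 17, ⌊√D⌋ = 4
descent: ρ → (-2,1,2)  [lands on river]
river: ρ → (2,3,-1)
river: ρ → (-1,3,2)
river: ρ → (2,1,-2)
river: ρ → (-2,3,1)
river: ρ → (1,3,-2)
ρ-cycle length = 6 (tail of 1 descent step not counted)

6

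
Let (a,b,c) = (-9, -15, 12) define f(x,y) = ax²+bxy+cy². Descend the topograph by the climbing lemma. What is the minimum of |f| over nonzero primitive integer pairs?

descent: ρ → (12,15,-9)  [lands on river]
river: ρ → (-9,21,6)
river: ρ → (6,15,-18)
river: ρ → (-18,21,3)
river: ρ → (3,21,-18)
river: ρ → (-18,15,6)
river: ρ → (6,21,-9)
river: ρ → (-9,15,12)
river: ρ → (12,9,-12)
river: ρ → (-12,15,9)
river: ρ → (9,21,-6)
river: ρ → (-6,15,18)
river: ρ → (18,21,-3)
river: ρ → (-3,21,18)
river: ρ → (18,15,-6)
river: ρ → (-6,21,9)
river: ρ → (9,15,-12)
river: ρ → (-12,9,12)
closes: descent 1, river 18
min |a| on river = 3

3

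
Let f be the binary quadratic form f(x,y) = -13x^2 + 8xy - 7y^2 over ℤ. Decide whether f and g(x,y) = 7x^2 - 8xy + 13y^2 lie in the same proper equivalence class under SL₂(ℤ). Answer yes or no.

D₁ = -300, D₂ = -300
f is negative-definite; reduce −f:
−f: flip: (13,-8,7)→(7,8,13)
−f: translate: b→-6 (≡8 mod 14), so (7,8,13)→(7,-6,12)
−f: reduced (well bottom): (7,-6,12) with a≤c, −a<b≤a
flip sign back: reduced form of f is (-7,6,-12)
g: translate: b→6 (≡-8 mod 14), so (7,-8,13)→(7,6,12)
g: reduced (well bottom): (7,6,12) with a≤c, −a<b≤a
reduced forms (-7, 6, -12) vs (7, 6, 12) ⇒ inequivalent

no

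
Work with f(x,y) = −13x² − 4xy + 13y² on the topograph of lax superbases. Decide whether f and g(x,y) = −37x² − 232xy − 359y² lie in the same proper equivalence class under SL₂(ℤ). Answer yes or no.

D₁ = 692, D₂ = 692
river cycle of f (length 10): (13, 4, -13), (-13, 22, 4), (4, 26, -1), (-1, 26, 4), (4, 22, -13), (-13, 4, 13), (13, 22, -4), (-4, 26, 1), (1, 26, -4), (-4, 22, 13)
river cycle of g (length 10): (4, 26, -1), (-1, 26, 4), (4, 22, -13), (-13, 4, 13), (13, 22, -4), (-4, 26, 1), (1, 26, -4), (-4, 22, 13), (13, 4, -13), (-13, 22, 4)
cycles coincide ⇒ equivalent

yes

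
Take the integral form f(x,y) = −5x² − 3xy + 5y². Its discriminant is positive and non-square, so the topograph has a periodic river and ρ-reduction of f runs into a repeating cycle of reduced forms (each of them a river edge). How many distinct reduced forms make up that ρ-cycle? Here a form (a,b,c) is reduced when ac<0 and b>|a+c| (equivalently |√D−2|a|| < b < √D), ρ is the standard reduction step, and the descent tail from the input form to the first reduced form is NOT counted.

D = 109, ⌊√D⌋ = 10
descent: ρ → (5,3,-5)  [lands on river]
river: ρ → (-5,7,3)
river: ρ → (3,5,-7)
river: ρ → (-7,9,1)
river: ρ → (1,9,-7)
river: ρ → (-7,5,3)
river: ρ → (3,7,-5)
river: ρ → (-5,3,5)
river: ρ → (5,7,-3)
river: ρ → (-3,5,7)
river: ρ → (7,9,-1)
river: ρ → (-1,9,7)
river: ρ → (7,5,-3)
river: ρ → (-3,7,5)
ρ-cycle length = 14 (tail of 1 descent step not counted)

14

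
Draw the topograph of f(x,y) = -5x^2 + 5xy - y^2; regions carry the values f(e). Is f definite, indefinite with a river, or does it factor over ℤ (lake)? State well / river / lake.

D = b²−4ac = 5² − 4·(-5)·(-1) = 5
D > 0 non-square ⇒ indefinite ⇒ periodic river

river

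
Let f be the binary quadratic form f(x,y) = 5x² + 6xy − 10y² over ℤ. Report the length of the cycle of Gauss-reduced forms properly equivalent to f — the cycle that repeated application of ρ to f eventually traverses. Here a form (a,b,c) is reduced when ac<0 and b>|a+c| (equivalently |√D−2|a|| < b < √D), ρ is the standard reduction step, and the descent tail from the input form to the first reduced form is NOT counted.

D = 236, ⌊√D⌋ = 15
river: ρ → (-10,14,1)
river: ρ → (1,14,-10)
river: ρ → (-10,6,5)
river: ρ → (5,14,-2)
river: ρ → (-2,14,5)
river: ρ → (5,6,-10)
ρ-cycle length = 6 (tail of 0 descent steps not counted)

6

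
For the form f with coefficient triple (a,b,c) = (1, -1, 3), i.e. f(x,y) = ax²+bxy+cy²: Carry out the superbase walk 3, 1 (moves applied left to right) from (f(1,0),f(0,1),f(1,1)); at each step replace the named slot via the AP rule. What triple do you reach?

start (1,3,3) = (f(1,0),f(0,1),f(1,1))
replace slot 3: 2·(1+3) − 3 = 5 → (1,3,5)
replace slot 1: 2·(3+5) − 1 = 15 → (15,3,5)

15,3,5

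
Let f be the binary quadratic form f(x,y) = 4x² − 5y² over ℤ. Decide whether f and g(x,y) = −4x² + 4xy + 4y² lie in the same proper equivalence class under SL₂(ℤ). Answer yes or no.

D₁ = 80, D₂ = 80
river cycle of f (length 2): (4, 8, -1), (-1, 8, 4)
river cycle of g (length 2): (4, 4, -4), (-4, 4, 4)
cycles differ ⇒ inequivalent

no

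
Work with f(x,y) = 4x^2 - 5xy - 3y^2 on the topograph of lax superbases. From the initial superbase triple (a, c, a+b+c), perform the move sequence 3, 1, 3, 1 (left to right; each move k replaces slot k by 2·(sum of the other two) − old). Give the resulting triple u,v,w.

start (4,-3,-4) = (f(1,0),f(0,1),f(1,1))
replace slot 3: 2·(4+(-3)) − (-4) = 6 → (4,-3,6)
replace slot 1: 2·((-3)+6) − 4 = 2 → (2,-3,6)
replace slot 3: 2·(2+(-3)) − 6 = -8 → (2,-3,-8)
replace slot 1: 2·((-3)+(-8)) − 2 = -24 → (-24,-3,-8)

-24,-3,-8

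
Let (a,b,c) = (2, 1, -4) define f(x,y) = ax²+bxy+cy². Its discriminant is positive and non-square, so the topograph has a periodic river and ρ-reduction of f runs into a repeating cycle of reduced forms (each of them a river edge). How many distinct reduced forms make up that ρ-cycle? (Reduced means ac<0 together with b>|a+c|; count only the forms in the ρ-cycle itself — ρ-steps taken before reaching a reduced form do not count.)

D = 33, ⌊√D⌋ = 5
descent: ρ → (-4,-1,2)
descent: ρ → (2,5,-1)  [lands on river]
river: ρ → (-1,5,2)
river: ρ → (2,3,-3)
river: ρ → (-3,3,2)
ρ-cycle length = 4 (tail of 2 descent steps not counted)

4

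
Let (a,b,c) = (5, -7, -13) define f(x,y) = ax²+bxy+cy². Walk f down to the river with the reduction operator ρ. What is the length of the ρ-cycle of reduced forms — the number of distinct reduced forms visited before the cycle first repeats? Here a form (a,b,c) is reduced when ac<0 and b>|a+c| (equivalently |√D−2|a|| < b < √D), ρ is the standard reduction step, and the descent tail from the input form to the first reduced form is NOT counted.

D = 309, ⌊√D⌋ = 17
descent: ρ → (-13,7,5)
descent: ρ → (5,13,-7)  [lands on river]
river: ρ → (-7,15,3)
river: ρ → (3,15,-7)
river: ρ → (-7,13,5)
river: ρ → (5,17,-1)
river: ρ → (-1,17,5)
ρ-cycle length = 6 (tail of 2 descent steps not counted)

6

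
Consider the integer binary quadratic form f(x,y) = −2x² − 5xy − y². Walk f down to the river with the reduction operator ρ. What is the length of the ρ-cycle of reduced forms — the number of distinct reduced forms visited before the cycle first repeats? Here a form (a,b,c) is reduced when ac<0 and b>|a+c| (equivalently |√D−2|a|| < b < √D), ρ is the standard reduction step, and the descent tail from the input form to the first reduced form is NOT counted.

D = 17, ⌊√D⌋ = 4
descent: ρ → (-1,3,2)  [lands on river]
river: ρ → (2,1,-2)
river: ρ → (-2,3,1)
river: ρ → (1,3,-2)
river: ρ → (-2,1,2)
river: ρ → (2,3,-1)
ρ-cycle length = 6 (tail of 1 descent step not counted)

6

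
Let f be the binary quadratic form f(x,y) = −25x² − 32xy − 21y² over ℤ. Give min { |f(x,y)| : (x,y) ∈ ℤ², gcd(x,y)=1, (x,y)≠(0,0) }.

translate: b→-18 (≡32 mod 50), so (25,32,21)→(25,-18,14)
flip: (25,-18,14)→(14,18,25)
translate: b→-10 (≡18 mod 28), so (14,18,25)→(14,-10,21)
reduced (well bottom): (14,-10,21) with a≤c, −a<b≤a
well minimum |f| = |-14| = 14 (negative-definite)

14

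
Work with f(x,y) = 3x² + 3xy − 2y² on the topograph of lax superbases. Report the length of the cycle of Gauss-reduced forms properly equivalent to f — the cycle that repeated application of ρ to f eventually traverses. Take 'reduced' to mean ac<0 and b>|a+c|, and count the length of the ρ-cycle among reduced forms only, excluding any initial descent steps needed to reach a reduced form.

D = 33, ⌊√D⌋ = 5
river: ρ → (-2,5,1)
river: ρ → (1,5,-2)
river: ρ → (-2,3,3)
river: ρ → (3,3,-2)
ρ-cycle length = 4 (tail of 0 descent steps not counted)

4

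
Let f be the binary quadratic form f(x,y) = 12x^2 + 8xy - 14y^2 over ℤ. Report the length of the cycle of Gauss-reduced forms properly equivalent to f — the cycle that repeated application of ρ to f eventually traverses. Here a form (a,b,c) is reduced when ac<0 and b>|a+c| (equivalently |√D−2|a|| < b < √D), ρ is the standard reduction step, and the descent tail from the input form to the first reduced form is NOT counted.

D = 736, ⌊√D⌋ = 27
river: ρ → (-14,20,6)
river: ρ → (6,16,-20)
river: ρ → (-20,24,2)
river: ρ → (2,24,-20)
river: ρ → (-20,16,6)
river: ρ → (6,20,-14)
river: ρ → (-14,8,12)
river: ρ → (12,16,-10)
river: ρ → (-10,24,4)
river: ρ → (4,24,-10)
river: ρ → (-10,16,12)
river: ρ → (12,8,-14)
ρ-cycle length = 12 (tail of 0 descent steps not counted)

12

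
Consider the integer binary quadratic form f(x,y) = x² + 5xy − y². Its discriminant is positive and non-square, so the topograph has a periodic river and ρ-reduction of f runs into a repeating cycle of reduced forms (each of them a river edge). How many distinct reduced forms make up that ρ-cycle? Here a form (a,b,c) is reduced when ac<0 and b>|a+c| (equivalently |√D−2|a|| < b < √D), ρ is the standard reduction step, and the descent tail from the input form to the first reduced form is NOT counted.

D = 29, ⌊√D⌋ = 5
river: ρ → (-1,5,1)
river: ρ → (1,5,-1)
ρ-cycle length = 2 (tail of 0 descent steps not counted)

2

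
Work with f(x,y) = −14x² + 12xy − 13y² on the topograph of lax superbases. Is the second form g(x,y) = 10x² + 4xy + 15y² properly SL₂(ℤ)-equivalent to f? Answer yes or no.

D₁ = -584, D₂ = -584
f is negative-definite; reduce −f:
−f: flip: (14,-12,13)→(13,12,14)
−f: reduced (well bottom): (13,12,14) with a≤c, −a<b≤a
flip sign back: reduced form of f is (-13,-12,-14)
g: reduced (well bottom): (10,4,15) with a≤c, −a<b≤a
reduced forms (-13, -12, -14) vs (10, 4, 15) ⇒ inequivalent

no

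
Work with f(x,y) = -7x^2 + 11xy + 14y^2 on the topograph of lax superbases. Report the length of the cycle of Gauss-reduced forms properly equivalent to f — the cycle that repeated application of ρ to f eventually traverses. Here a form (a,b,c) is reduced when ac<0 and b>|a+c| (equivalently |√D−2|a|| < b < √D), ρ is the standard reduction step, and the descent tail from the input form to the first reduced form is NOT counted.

D = 513, ⌊√D⌋ = 22
river: ρ → (14,17,-4)
river: ρ → (-4,15,18)
river: ρ → (18,21,-1)
river: ρ → (-1,21,18)
river: ρ → (18,15,-4)
river: ρ → (-4,17,14)
river: ρ → (14,11,-7)
river: ρ → (-7,17,8)
river: ρ → (8,15,-9)
river: ρ → (-9,21,2)
river: ρ → (2,19,-19)
river: ρ → (-19,19,2)
river: ρ → (2,21,-9)
river: ρ → (-9,15,8)
river: ρ → (8,17,-7)
river: ρ → (-7,11,14)
ρ-cycle length = 16 (tail of 0 descent steps not counted)

16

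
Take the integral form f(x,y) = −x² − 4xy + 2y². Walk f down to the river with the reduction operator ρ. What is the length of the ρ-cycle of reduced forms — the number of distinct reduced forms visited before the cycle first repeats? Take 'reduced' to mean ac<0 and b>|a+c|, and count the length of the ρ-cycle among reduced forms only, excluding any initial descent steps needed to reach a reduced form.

D = 24, ⌊√D⌋ = 4
descent: ρ → (2,4,-1)  [lands on river]
river: ρ → (-1,4,2)
ρ-cycle length = 2 (tail of 1 descent step not counted)

2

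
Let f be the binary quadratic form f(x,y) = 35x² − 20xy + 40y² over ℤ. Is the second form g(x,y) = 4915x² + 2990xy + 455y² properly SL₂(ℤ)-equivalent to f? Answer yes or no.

D₁ = -5200, D₂ = -5200
f: reduced (well bottom): (35,-20,40) with a≤c, −a<b≤a
g: flip: (4915,2990,455)→(455,-2990,4915)
g: translate: b→-260 (≡-2990 mod 910), so (455,-2990,4915)→(455,-260,40)
g: flip: (455,-260,40)→(40,260,455)
g: translate: b→20 (≡260 mod 80), so (40,260,455)→(40,20,35)
g: flip: (40,20,35)→(35,-20,40)
g: reduced (well bottom): (35,-20,40) with a≤c, −a<b≤a
reduced forms (35, -20, 40) vs (35, -20, 40) ⇒ equivalent

yes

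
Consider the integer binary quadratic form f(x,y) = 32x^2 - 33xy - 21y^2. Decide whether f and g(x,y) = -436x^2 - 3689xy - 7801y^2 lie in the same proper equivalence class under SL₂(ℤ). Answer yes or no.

D₁ = 3777, D₂ = 3777
river cycle of f (length 52): (-21, 33, 32), (32, 31, -22), (-22, 57, 6), (6, 51, -49), (-49, 47, 8), (8, 49, -43), (-43, 37, 14), (14, 47, -28), (-28, 9, 33), (33, 57, -4), … (42 more)
river cycle of g (length 52): (-21, 33, 32), (32, 31, -22), (-22, 57, 6), (6, 51, -49), (-49, 47, 8), (8, 49, -43), (-43, 37, 14), (14, 47, -28), (-28, 9, 33), (33, 57, -4), … (42 more)
cycles coincide ⇒ equivalent

yes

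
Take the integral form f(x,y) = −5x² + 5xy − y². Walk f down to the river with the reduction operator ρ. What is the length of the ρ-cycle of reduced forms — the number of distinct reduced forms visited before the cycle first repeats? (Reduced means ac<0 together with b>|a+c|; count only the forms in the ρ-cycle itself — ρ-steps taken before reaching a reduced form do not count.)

D = 5, ⌊√D⌋ = 2
descent: ρ → (-1,1,1)  [lands on river]
river: ρ → (1,1,-1)
ρ-cycle length = 2 (tail of 1 descent step not counted)

2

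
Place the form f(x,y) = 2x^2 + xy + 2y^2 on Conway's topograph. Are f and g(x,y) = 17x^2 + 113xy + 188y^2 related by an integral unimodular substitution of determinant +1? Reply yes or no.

D₁ = -15, D₂ = -15
f: reduced (well bottom): (2,1,2) with a≤c, −a<b≤a
g: translate: b→11 (≡113 mod 34), so (17,113,188)→(17,11,2)
g: flip: (17,11,2)→(2,-11,17)
g: translate: b→1 (≡-11 mod 4), so (2,-11,17)→(2,1,2)
g: reduced (well bottom): (2,1,2) with a≤c, −a<b≤a
reduced forms (2, 1, 2) vs (2, 1, 2) ⇒ equivalent

yes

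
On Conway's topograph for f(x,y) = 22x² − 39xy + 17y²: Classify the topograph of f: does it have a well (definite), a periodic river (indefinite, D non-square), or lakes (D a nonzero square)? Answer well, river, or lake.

D = b²−4ac = (-39)² − 4·22·17 = 25
D = 5² is a perfect square ⇒ form factors over ℤ ⇒ lakes

lake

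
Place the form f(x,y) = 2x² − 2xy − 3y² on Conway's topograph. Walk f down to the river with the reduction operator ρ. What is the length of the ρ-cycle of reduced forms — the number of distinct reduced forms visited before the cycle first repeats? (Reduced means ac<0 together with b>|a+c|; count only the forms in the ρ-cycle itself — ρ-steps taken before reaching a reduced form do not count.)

D = 28, ⌊√D⌋ = 5
descent: ρ → (-3,2,2)  [lands on river]
river: ρ → (2,2,-3)
river: ρ → (-3,4,1)
river: ρ → (1,4,-3)
ρ-cycle length = 4 (tail of 1 descent step not counted)

4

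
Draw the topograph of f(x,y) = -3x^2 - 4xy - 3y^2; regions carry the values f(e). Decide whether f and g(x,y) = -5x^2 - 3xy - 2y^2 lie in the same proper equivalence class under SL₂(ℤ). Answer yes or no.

D₁ = -20, D₂ = -31
discriminants differ ⇒ not SL₂(ℤ)-equivalent

no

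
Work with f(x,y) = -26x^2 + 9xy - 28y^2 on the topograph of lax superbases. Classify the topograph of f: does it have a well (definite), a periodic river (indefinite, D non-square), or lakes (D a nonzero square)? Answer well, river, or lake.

D = b²−4ac = 9² − 4·(-26)·(-28) = -2831
D < 0 ⇒ definite ⇒ every region one sign ⇒ single well

well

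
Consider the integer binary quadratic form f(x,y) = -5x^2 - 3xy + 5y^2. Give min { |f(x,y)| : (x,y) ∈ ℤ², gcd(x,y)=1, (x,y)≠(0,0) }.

descent: ρ → (5,3,-5)  [lands on river]
river: ρ → (-5,7,3)
river: ρ → (3,5,-7)
river: ρ → (-7,9,1)
river: ρ → (1,9,-7)
river: ρ → (-7,5,3)
river: ρ → (3,7,-5)
river: ρ → (-5,3,5)
river: ρ → (5,7,-3)
river: ρ → (-3,5,7)
river: ρ → (7,9,-1)
river: ρ → (-1,9,7)
river: ρ → (7,5,-3)
river: ρ → (-3,7,5)
closes: descent 1, river 14
min |a| on river = 1

1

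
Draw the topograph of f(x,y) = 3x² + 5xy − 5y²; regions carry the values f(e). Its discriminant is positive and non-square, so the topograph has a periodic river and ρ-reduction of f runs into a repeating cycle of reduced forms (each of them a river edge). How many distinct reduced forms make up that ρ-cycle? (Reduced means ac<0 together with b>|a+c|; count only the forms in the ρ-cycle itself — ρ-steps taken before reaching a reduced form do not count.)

D = 85, ⌊√D⌋ = 9
river: ρ → (-5,5,3)
river: ρ → (3,7,-3)
river: ρ → (-3,5,5)
river: ρ → (5,5,-3)
river: ρ → (-3,7,3)
river: ρ → (3,5,-5)
ρ-cycle length = 6 (tail of 0 descent steps not counted)

6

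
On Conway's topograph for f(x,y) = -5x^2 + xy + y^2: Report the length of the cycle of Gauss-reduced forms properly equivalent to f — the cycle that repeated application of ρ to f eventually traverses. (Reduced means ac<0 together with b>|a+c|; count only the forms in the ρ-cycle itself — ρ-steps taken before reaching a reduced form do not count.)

D = 21, ⌊√D⌋ = 4
descent: ρ → (1,3,-3)  [lands on river]
river: ρ → (-3,3,1)
ρ-cycle length = 2 (tail of 1 descent step not counted)

2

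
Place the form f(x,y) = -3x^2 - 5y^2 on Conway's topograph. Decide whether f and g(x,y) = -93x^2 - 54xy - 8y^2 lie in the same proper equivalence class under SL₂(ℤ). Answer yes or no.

D₁ = -60, D₂ = -60
f is negative-definite; reduce −f:
−f: reduced (well bottom): (3,0,5) with a≤c, −a<b≤a
flip sign back: reduced form of f is (-3,0,-5)
g is negative-definite; reduce −g:
−g: flip: (93,54,8)→(8,-54,93)
−g: translate: b→-6 (≡-54 mod 16), so (8,-54,93)→(8,-6,3)
−g: flip: (8,-6,3)→(3,6,8)
−g: translate: b→0 (≡6 mod 6), so (3,6,8)→(3,0,5)
−g: reduced (well bottom): (3,0,5) with a≤c, −a<b≤a
flip sign back: reduced form of g is (-3,0,-5)
reduced forms (-3, 0, -5) vs (-3, 0, -5) ⇒ equivalent

yes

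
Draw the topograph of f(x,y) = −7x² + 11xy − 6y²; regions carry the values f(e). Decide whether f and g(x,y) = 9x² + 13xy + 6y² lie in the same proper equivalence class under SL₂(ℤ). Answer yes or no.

D₁ = -47, D₂ = -47
f is negative-definite; reduce −f:
−f: translate: b→3 (≡-11 mod 14), so (7,-11,6)→(7,3,2)
−f: flip: (7,3,2)→(2,-3,7)
−f: translate: b→1 (≡-3 mod 4), so (2,-3,7)→(2,1,6)
−f: reduced (well bottom): (2,1,6) with a≤c, −a<b≤a
flip sign back: reduced form of f is (-2,-1,-6)
g: translate: b→-5 (≡13 mod 18), so (9,13,6)→(9,-5,2)
g: flip: (9,-5,2)→(2,5,9)
g: translate: b→1 (≡5 mod 4), so (2,5,9)→(2,1,6)
g: reduced (well bottom): (2,1,6) with a≤c, −a<b≤a
reduced forms (-2, -1, -6) vs (2, 1, 6) ⇒ inequivalent

no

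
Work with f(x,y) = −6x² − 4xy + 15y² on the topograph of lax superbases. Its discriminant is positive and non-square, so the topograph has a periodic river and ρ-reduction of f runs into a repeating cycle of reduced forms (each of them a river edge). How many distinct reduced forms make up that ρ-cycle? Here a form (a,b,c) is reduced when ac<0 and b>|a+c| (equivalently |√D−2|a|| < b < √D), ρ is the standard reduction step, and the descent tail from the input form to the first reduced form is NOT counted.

D = 376, ⌊√D⌋ = 19
descent: ρ → (15,4,-6)
descent: ρ → (-6,8,13)  [lands on river]
river: ρ → (13,18,-1)
river: ρ → (-1,18,13)
river: ρ → (13,8,-6)
river: ρ → (-6,16,5)
river: ρ → (5,14,-9)
river: ρ → (-9,4,10)
river: ρ → (10,16,-3)
river: ρ → (-3,14,15)
river: ρ → (15,16,-2)
river: ρ → (-2,16,15)
river: ρ → (15,14,-3)
river: ρ → (-3,16,10)
river: ρ → (10,4,-9)
river: ρ → (-9,14,5)
river: ρ → (5,16,-6)
ρ-cycle length = 16 (tail of 2 descent steps not counted)

16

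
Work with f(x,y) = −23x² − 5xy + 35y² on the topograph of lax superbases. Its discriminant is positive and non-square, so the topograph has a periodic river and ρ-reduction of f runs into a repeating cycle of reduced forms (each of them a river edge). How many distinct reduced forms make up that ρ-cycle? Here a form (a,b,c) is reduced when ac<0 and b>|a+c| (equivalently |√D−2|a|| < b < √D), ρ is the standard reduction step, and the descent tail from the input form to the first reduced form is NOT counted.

D = 3245, ⌊√D⌋ = 56
descent: ρ → (35,5,-23)
descent: ρ → (-23,41,17)  [lands on river]
river: ρ → (17,27,-37)
river: ρ → (-37,47,7)
river: ρ → (7,51,-23)
ρ-cycle length = 4 (tail of 2 descent steps not counted)

4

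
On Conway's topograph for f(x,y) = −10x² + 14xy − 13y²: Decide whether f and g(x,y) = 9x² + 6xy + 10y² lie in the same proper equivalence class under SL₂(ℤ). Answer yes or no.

D₁ = -324, D₂ = -324
f is negative-definite; reduce −f:
−f: translate: b→6 (≡-14 mod 20), so (10,-14,13)→(10,6,9)
−f: flip: (10,6,9)→(9,-6,10)
−f: reduced (well bottom): (9,-6,10) with a≤c, −a<b≤a
flip sign back: reduced form of f is (-9,6,-10)
g: reduced (well bottom): (9,6,10) with a≤c, −a<b≤a
reduced forms (-9, 6, -10) vs (9, 6, 10) ⇒ inequivalent

no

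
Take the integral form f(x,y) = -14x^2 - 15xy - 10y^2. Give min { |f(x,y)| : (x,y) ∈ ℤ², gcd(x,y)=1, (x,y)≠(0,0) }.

translate: b→-13 (≡15 mod 28), so (14,15,10)→(14,-13,9)
flip: (14,-13,9)→(9,13,14)
translate: b→-5 (≡13 mod 18), so (9,13,14)→(9,-5,10)
reduced (well bottom): (9,-5,10) with a≤c, −a<b≤a
well minimum |f| = |-9| = 9 (negative-definite)

9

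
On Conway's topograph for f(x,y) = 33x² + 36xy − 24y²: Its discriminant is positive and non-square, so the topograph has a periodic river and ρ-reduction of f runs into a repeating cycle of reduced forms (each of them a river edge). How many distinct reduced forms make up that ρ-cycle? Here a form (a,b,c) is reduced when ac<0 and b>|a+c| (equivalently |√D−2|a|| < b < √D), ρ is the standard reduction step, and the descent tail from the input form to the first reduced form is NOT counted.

D = 4464, ⌊√D⌋ = 66
river: ρ → (-24,60,9)
river: ρ → (9,66,-3)
river: ρ → (-3,66,9)
river: ρ → (9,60,-24)
river: ρ → (-24,36,33)
river: ρ → (33,30,-27)
river: ρ → (-27,24,36)
river: ρ → (36,48,-15)
river: ρ → (-15,42,45)
river: ρ → (45,48,-12)
river: ρ → (-12,48,45)
river: ρ → (45,42,-15)
river: ρ → (-15,48,36)
river: ρ → (36,24,-27)
river: ρ → (-27,30,33)
river: ρ → (33,36,-24)
ρ-cycle length = 16 (tail of 0 descent steps not counted)

16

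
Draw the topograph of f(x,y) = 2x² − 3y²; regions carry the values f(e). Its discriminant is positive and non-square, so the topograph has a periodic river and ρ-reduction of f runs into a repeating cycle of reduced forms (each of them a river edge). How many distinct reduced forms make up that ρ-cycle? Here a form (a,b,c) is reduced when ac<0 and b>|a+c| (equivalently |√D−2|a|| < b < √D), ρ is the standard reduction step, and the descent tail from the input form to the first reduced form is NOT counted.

D = 24, ⌊√D⌋ = 4
descent: ρ → (-3,0,2)
descent: ρ → (2,4,-1)  [lands on river]
river: ρ → (-1,4,2)
ρ-cycle length = 2 (tail of 2 descent steps not counted)

2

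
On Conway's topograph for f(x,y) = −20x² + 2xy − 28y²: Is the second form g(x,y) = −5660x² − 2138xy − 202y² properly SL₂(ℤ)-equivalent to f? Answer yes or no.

D₁ = -2236, D₂ = -2236
f is negative-definite; reduce −f:
−f: reduced (well bottom): (20,-2,28) with a≤c, −a<b≤a
flip sign back: reduced form of f is (-20,2,-28)
g is negative-definite; reduce −g:
−g: flip: (5660,2138,202)→(202,-2138,5660)
−g: translate: b→-118 (≡-2138 mod 404), so (202,-2138,5660)→(202,-118,20)
−g: flip: (202,-118,20)→(20,118,202)
−g: translate: b→-2 (≡118 mod 40), so (20,118,202)→(20,-2,28)
−g: reduced (well bottom): (20,-2,28) with a≤c, −a<b≤a
flip sign back: reduced form of g is (-20,2,-28)
reduced forms (-20, 2, -28) vs (-20, 2, -28) ⇒ equivalent

yes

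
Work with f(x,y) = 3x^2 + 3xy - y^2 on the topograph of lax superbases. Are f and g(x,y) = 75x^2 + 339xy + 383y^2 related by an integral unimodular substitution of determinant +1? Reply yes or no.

D₁ = 21, D₂ = 21
river cycle of f (length 2): (-1, 3, 3), (3, 3, -1)
river cycle of g (length 2): (-1, 3, 3), (3, 3, -1)
cycles coincide ⇒ equivalent

yes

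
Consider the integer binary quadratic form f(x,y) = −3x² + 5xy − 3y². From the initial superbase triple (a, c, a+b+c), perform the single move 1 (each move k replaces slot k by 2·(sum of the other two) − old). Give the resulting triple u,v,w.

start (-3,-3,-1) = (f(1,0),f(0,1),f(1,1))
replace slot 1: 2·((-3)+(-1)) − (-3) = -5 → (-5,-3,-1)

-5,-3,-1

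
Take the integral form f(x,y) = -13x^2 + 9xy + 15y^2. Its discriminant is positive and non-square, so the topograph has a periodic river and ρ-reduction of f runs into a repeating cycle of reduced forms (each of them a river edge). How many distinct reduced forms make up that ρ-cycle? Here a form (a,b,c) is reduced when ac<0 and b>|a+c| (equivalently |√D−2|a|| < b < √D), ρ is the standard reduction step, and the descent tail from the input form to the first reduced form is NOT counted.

D = 861, ⌊√D⌋ = 29
river: ρ → (15,21,-7)
river: ρ → (-7,21,15)
river: ρ → (15,9,-13)
river: ρ → (-13,17,11)
river: ρ → (11,27,-3)
river: ρ → (-3,27,11)
river: ρ → (11,17,-13)
river: ρ → (-13,9,15)
ρ-cycle length = 8 (tail of 0 descent steps not counted)

8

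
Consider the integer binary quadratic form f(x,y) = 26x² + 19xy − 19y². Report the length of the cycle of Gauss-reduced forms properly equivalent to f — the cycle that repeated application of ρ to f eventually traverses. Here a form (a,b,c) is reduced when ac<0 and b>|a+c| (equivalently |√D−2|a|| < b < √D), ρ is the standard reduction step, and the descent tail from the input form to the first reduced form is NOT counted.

D = 2337, ⌊√D⌋ = 48
river: ρ → (-19,19,26)
river: ρ → (26,33,-12)
river: ρ → (-12,39,17)
river: ρ → (17,29,-22)
river: ρ → (-22,15,24)
river: ρ → (24,33,-13)
river: ρ → (-13,45,6)
river: ρ → (6,39,-34)
river: ρ → (-34,29,11)
river: ρ → (11,37,-22)
river: ρ → (-22,7,26)
river: ρ → (26,45,-3)
river: ρ → (-3,45,26)
river: ρ → (26,7,-22)
river: ρ → (-22,37,11)
river: ρ → (11,29,-34)
river: ρ → (-34,39,6)
river: ρ → (6,45,-13)
river: ρ → (-13,33,24)
river: ρ → (24,15,-22)
river: ρ → (-22,29,17)
river: ρ → (17,39,-12)
river: ρ → (-12,33,26)
river: ρ → (26,19,-19)
ρ-cycle length = 24 (tail of 0 descent steps not counted)

24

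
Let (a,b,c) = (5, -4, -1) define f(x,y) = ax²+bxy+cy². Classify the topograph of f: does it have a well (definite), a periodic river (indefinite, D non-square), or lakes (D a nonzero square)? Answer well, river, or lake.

D = b²−4ac = (-4)² − 4·5·(-1) = 36
D = 6² is a perfect square ⇒ form factors over ℤ ⇒ lakes

lake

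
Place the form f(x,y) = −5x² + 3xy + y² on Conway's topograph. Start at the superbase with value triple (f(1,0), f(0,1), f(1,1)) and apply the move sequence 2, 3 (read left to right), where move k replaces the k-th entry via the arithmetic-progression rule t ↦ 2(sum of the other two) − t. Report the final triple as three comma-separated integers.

start (-5,1,-1) = (f(1,0),f(0,1),f(1,1))
replace slot 2: 2·((-5)+(-1)) − 1 = -13 → (-5,-13,-1)
replace slot 3: 2·((-5)+(-13)) − (-1) = -35 → (-5,-13,-35)

-5,-13,-35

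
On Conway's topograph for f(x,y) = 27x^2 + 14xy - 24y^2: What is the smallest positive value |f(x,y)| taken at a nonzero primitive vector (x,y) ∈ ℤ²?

river: ρ → (-24,34,17)
river: ρ → (17,34,-24)
river: ρ → (-24,14,27)
river: ρ → (27,40,-11)
river: ρ → (-11,48,11)
river: ρ → (11,40,-27)
river: ρ → (-27,14,24)
river: ρ → (24,34,-17)
river: ρ → (-17,34,24)
river: ρ → (24,14,-27)
river: ρ → (-27,40,11)
river: ρ → (11,48,-11)
river: ρ → (-11,40,27)
river: ρ → (27,14,-24)
closes: descent 0, river 14
min |a| on river = 11

11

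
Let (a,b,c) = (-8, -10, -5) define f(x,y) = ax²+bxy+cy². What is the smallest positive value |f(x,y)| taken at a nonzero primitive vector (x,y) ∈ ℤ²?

translate: b→-6 (≡10 mod 16), so (8,10,5)→(8,-6,3)
flip: (8,-6,3)→(3,6,8)
translate: b→0 (≡6 mod 6), so (3,6,8)→(3,0,5)
reduced (well bottom): (3,0,5) with a≤c, −a<b≤a
well minimum |f| = |-3| = 3 (negative-definite)

3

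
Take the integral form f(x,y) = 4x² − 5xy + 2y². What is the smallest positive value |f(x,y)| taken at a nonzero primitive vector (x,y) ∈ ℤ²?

translate: b→3 (≡-5 mod 8), so (4,-5,2)→(4,3,1)
flip: (4,3,1)→(1,-3,4)
translate: b→1 (≡-3 mod 2), so (1,-3,4)→(1,1,2)
reduced (well bottom): (1,1,2) with a≤c, −a<b≤a
well minimum = a = 1

1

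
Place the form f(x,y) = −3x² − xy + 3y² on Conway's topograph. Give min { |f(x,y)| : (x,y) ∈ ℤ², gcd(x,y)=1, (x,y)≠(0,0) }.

descent: ρ → (3,1,-3)  [lands on river]
river: ρ → (-3,5,1)
river: ρ → (1,5,-3)
river: ρ → (-3,1,3)
river: ρ → (3,5,-1)
river: ρ → (-1,5,3)
closes: descent 1, river 6
min |a| on river = 1

1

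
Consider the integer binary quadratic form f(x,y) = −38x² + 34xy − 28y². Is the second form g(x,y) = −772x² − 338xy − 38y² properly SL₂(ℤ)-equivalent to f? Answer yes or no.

D₁ = -3100, D₂ = -3100
f is negative-definite; reduce −f:
−f: flip: (38,-34,28)→(28,34,38)
−f: translate: b→-22 (≡34 mod 56), so (28,34,38)→(28,-22,32)
−f: reduced (well bottom): (28,-22,32) with a≤c, −a<b≤a
flip sign back: reduced form of f is (-28,22,-32)
g is negative-definite; reduce −g:
−g: flip: (772,338,38)→(38,-338,772)
−g: translate: b→-34 (≡-338 mod 76), so (38,-338,772)→(38,-34,28)
−g: flip: (38,-34,28)→(28,34,38)
−g: translate: b→-22 (≡34 mod 56), so (28,34,38)→(28,-22,32)
−g: reduced (well bottom): (28,-22,32) with a≤c, −a<b≤a
flip sign back: reduced form of g is (-28,22,-32)
reduced forms (-28, 22, -32) vs (-28, 22, -32) ⇒ equivalent

yes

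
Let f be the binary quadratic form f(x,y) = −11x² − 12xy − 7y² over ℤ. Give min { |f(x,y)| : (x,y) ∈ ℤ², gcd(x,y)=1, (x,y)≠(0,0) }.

translate: b→-10 (≡12 mod 22), so (11,12,7)→(11,-10,6)
flip: (11,-10,6)→(6,10,11)
translate: b→-2 (≡10 mod 12), so (6,10,11)→(6,-2,7)
reduced (well bottom): (6,-2,7) with a≤c, −a<b≤a
well minimum |f| = |-6| = 6 (negative-definite)

6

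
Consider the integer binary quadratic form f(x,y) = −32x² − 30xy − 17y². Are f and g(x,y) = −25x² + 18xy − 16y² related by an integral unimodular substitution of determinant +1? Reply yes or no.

D₁ = -1276, D₂ = -1276
f is negative-definite; reduce −f:
−f: flip: (32,30,17)→(17,-30,32)
−f: translate: b→4 (≡-30 mod 34), so (17,-30,32)→(17,4,19)
−f: reduced (well bottom): (17,4,19) with a≤c, −a<b≤a
flip sign back: reduced form of f is (-17,-4,-19)
g is negative-definite; reduce −g:
−g: flip: (25,-18,16)→(16,18,25)
−g: translate: b→-14 (≡18 mod 32), so (16,18,25)→(16,-14,23)
−g: reduced (well bottom): (16,-14,23) with a≤c, −a<b≤a
flip sign back: reduced form of g is (-16,14,-23)
reduced forms (-17, -4, -19) vs (-16, 14, -23) ⇒ inequivalent

no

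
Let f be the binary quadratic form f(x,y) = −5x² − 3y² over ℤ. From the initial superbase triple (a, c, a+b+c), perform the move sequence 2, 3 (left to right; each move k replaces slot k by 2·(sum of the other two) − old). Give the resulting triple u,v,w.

start (-5,-3,-8) = (f(1,0),f(0,1),f(1,1))
replace slot 2: 2·((-5)+(-8)) − (-3) = -23 → (-5,-23,-8)
replace slot 3: 2·((-5)+(-23)) − (-8) = -48 → (-5,-23,-48)

-5,-23,-48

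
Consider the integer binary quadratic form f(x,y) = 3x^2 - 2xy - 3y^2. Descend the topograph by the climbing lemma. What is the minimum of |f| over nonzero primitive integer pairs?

descent: ρ → (-3,2,3)  [lands on river]
river: ρ → (3,4,-2)
river: ρ → (-2,4,3)
river: ρ → (3,2,-3)
river: ρ → (-3,4,2)
river: ρ → (2,4,-3)
closes: descent 1, river 6
min |a| on river = 2

2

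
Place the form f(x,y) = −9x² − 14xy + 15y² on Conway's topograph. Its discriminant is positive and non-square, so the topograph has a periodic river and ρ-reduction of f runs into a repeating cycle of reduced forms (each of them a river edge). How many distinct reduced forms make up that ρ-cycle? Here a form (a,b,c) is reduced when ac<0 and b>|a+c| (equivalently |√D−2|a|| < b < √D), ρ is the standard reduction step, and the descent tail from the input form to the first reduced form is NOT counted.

D = 736, ⌊√D⌋ = 27
descent: ρ → (15,14,-9)  [lands on river]
river: ρ → (-9,22,7)
river: ρ → (7,20,-12)
river: ρ → (-12,4,15)
river: ρ → (15,26,-1)
river: ρ → (-1,26,15)
river: ρ → (15,4,-12)
river: ρ → (-12,20,7)
river: ρ → (7,22,-9)
river: ρ → (-9,14,15)
river: ρ → (15,16,-8)
river: ρ → (-8,16,15)
ρ-cycle length = 12 (tail of 1 descent step not counted)

12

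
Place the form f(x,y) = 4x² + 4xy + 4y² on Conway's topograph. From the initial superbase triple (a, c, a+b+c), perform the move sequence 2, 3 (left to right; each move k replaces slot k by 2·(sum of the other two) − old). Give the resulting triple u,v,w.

start (4,4,12) = (f(1,0),f(0,1),f(1,1))
replace slot 2: 2·(4+12) − 4 = 28 → (4,28,12)
replace slot 3: 2·(4+28) − 12 = 52 → (4,28,52)

4,28,52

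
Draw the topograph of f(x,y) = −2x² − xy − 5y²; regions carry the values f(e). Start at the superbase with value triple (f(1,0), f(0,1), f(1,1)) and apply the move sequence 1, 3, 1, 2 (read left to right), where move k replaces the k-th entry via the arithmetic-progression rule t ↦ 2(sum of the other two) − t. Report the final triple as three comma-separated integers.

start (-2,-5,-8) = (f(1,0),f(0,1),f(1,1))
replace slot 1: 2·((-5)+(-8)) − (-2) = -24 → (-24,-5,-8)
replace slot 3: 2·((-24)+(-5)) − (-8) = -50 → (-24,-5,-50)
replace slot 1: 2·((-5)+(-50)) − (-24) = -86 → (-86,-5,-50)
replace slot 2: 2·((-86)+(-50)) − (-5) = -267 → (-86,-267,-50)

-86,-267,-50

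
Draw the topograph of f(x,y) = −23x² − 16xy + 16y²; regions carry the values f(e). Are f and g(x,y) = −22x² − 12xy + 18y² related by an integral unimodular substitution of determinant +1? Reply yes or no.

D₁ = 1728, D₂ = 1728
river cycle of f (length 8): (16, 16, -23), (-23, 30, 9), (9, 24, -32), (-32, 40, 1), (1, 40, -32), (-32, 24, 9), (9, 30, -23), (-23, 16, 16)
river cycle of g (length 8): (18, 12, -22), (-22, 32, 8), (8, 32, -22), (-22, 12, 18), (18, 24, -16), (-16, 40, 2), (2, 40, -16), (-16, 24, 18)
cycles differ ⇒ inequivalent

no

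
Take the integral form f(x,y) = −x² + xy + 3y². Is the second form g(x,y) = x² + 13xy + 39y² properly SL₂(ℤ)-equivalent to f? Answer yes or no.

D₁ = 13, D₂ = 13
river cycle of f (length 2): (-1, 3, 1), (1, 3, -1)
river cycle of g (length 2): (1, 3, -1), (-1, 3, 1)
cycles coincide ⇒ equivalent

yes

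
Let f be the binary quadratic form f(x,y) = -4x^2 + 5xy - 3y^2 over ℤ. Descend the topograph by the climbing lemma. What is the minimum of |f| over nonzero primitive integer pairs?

translate: b→3 (≡-5 mod 8), so (4,-5,3)→(4,3,2)
flip: (4,3,2)→(2,-3,4)
translate: b→1 (≡-3 mod 4), so (2,-3,4)→(2,1,3)
reduced (well bottom): (2,1,3) with a≤c, −a<b≤a
well minimum |f| = |-2| = 2 (negative-definite)

2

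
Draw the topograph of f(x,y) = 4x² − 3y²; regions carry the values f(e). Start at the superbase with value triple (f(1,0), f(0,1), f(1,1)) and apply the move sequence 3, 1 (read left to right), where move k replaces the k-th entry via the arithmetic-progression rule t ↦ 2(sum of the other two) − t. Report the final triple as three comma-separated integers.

start (4,-3,1) = (f(1,0),f(0,1),f(1,1))
replace slot 3: 2·(4+(-3)) − 1 = 1 → (4,-3,1)
replace slot 1: 2·((-3)+1) − 4 = -8 → (-8,-3,1)

-8,-3,1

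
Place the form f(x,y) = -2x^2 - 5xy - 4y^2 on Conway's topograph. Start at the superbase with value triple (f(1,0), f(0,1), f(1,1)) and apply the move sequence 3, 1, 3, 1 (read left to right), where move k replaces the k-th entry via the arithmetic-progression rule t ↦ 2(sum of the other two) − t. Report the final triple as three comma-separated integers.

start (-2,-4,-11) = (f(1,0),f(0,1),f(1,1))
replace slot 3: 2·((-2)+(-4)) − (-11) = -1 → (-2,-4,-1)
replace slot 1: 2·((-4)+(-1)) − (-2) = -8 → (-8,-4,-1)
replace slot 3: 2·((-8)+(-4)) − (-1) = -23 → (-8,-4,-23)
replace slot 1: 2·((-4)+(-23)) − (-8) = -46 → (-46,-4,-23)

-46,-4,-23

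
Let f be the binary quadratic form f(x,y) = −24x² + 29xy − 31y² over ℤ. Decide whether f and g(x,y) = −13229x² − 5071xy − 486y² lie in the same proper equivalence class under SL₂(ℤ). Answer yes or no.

D₁ = -2135, D₂ = -2135
f is negative-definite; reduce −f:
−f: translate: b→19 (≡-29 mod 48), so (24,-29,31)→(24,19,26)
−f: reduced (well bottom): (24,19,26) with a≤c, −a<b≤a
flip sign back: reduced form of f is (-24,-19,-26)
g is negative-definite; reduce −g:
−g: flip: (13229,5071,486)→(486,-5071,13229)
−g: translate: b→-211 (≡-5071 mod 972), so (486,-5071,13229)→(486,-211,24)
−g: flip: (486,-211,24)→(24,211,486)
−g: translate: b→19 (≡211 mod 48), so (24,211,486)→(24,19,26)
−g: reduced (well bottom): (24,19,26) with a≤c, −a<b≤a
flip sign back: reduced form of g is (-24,-19,-26)
reduced forms (-24, -19, -26) vs (-24, -19, -26) ⇒ equivalent

yes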